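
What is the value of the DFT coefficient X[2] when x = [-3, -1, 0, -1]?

X[2] = Σ(n=0 to 3) x[n] · ω_4^(2n) where ω_4 = e^(-2πi/4)
= (-3)·ω_4^0 + (-1)·ω_4^2 + (0)·ω_4^4 + (-1)·ω_4^6

X[2] = -1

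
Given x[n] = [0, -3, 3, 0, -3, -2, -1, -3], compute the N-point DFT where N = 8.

X[k] = Σ(n=0 to 7) x[n] · ω_8^(nk)
where ω_8 = e^(-2πi/8)

Computing each X[k]:
X[0] = -9
X[1] = 0.1716-5.4142i
X[2] = -5+2i
X[3] = 5.8284+2.5858i
X[4] = 7
X[5] = 5.8284-2.5858i
X[6] = -5-2i
X[7] = 0.1716+5.4142i

X = [-9, 0.1716-5.4142i, -5+2i, 5.8284+2.5858i, 7, 5.8284-2.5858i, -5-2i, 0.1716+5.4142i]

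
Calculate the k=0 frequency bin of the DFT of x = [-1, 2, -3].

X[0] = Σ(n=0 to 2) x[n] · ω_3^0 = Σ x[n]
= (-1) + (2) + (-3)

X[0] = -2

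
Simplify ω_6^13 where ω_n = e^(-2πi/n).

Since ω_6^6 = 1, powers reduce modulo 6.
13 mod 6 = 1
So ω_6^13 = ω_6^1 = e^(-2πi·1/6)

ω_6^13 = ω_6^1 = 0.5000-0.8660i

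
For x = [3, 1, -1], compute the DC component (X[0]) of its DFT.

X[0] = Σ(n=0 to 2) x[n] · ω_3^0 = Σ x[n]
= (3) + (1) + (-1)

X[0] = 3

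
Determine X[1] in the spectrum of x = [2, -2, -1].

X[1] = Σ(n=0 to 2) x[n] · ω_3^(1n) where ω_3 = e^(-2πi/3)
= (2)·ω_3^0 + (-2)·ω_3^1 + (-1)·ω_3^2

X[1] = 3.5000+0.8660i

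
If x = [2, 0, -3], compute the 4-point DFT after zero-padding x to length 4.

Original 3-point DFT: [-1, 3.5000-2.5981i, 3.5000+2.5981i]
Zero-padded 4-point DFT provides frequency interpolation.

DFT_4([x, 0, ...]) = [-1, 5, -1, 5]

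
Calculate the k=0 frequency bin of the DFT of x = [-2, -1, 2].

X[0] = Σ(n=0 to 2) x[n] · ω_3^0 = Σ x[n]
= (-2) + (-1) + (2)

X[0] = -1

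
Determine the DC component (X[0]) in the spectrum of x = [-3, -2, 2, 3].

X[0] = Σ(n=0 to 3) x[n] · ω_4^0 = Σ x[n]
= (-3) + (-2) + (2) + (3)

X[0] = 0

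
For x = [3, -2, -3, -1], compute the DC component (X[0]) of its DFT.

X[0] = Σ(n=0 to 3) x[n] · ω_4^0 = Σ x[n]
= (3) + (-2) + (-3) + (-1)

X[0] = -3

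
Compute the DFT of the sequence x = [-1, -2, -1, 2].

X[k] = Σ(n=0 to 3) x[n] · ω_4^(nk)
where ω_4 = e^(-2πi/4)

Computing each X[k]:
X[0] = -2
X[1] = 4i
X[2] = -2
X[3] = -4i

X = [-2, 4i, -2, -4i]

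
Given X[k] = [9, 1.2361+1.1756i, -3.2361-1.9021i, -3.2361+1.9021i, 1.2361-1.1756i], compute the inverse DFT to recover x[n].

x[n] = (1/5) Σ(k=0 to 4) X[k] · e^(2πikn/5)

Computing each x[n]:
x[0] = 1
x[1] = 3
x[2] = 0
x[3] = 2
x[4] = 3

x = [1, 3, 0, 2, 3]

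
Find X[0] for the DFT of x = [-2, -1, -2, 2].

X[0] = Σ(n=0 to 3) x[n] · ω_4^0 = Σ x[n]
= (-2) + (-1) + (-2) + (2)

X[0] = -3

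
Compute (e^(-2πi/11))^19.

Since ω_11^11 = 1, powers reduce modulo 11.
19 mod 11 = 8
So ω_11^19 = ω_11^8 = e^(-2πi·8/11)

ω_11^19 = ω_11^8 = -0.1423+0.9898i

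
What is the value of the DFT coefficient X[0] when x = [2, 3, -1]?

X[0] = Σ(n=0 to 2) x[n] · ω_3^0 = Σ x[n]
= (2) + (3) + (-1)

X[0] = 4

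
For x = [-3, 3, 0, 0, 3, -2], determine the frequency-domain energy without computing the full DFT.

Parseval: Σ|x[n]|² = (1/N)Σ|X[k]|², so Σ|X[k]|² = N·Σ|x[n]|² = 6·31.0000

Σ|X[k]|² = N·Σ|x[n]|² = 6·31.0000 = 186.0000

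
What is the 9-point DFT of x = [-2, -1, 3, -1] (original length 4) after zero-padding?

Original 4-point DFT: [-1, -5, 3, -5]
Zero-padded 9-point DFT provides frequency interpolation.

DFT_9([x, 0, ...]) = [-1, -1.7451-1.4456i, -4.4927-0.9073i, -4.0000+3.4641i, 1.7378+3.1364i, 1.7378-3.1364i, -4.0000-3.4641i, -4.4927+0.9073i, -1.7451+1.4456i]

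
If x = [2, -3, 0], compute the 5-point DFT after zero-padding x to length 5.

Original 3-point DFT: [-1, 3.5000+2.5981i, 3.5000-2.5981i]
Zero-padded 5-point DFT provides frequency interpolation.

DFT_5([x, 0, ...]) = [-1, 1.0729+2.8532i, 4.4271+1.7634i, 4.4271-1.7634i, 1.0729-2.8532i]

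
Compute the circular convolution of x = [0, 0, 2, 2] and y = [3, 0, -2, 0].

(x ⊛ y)[n] = Σ(m=0 to 3) x[m] · y[(n-m) mod 4]

Computing each output sample:
(x ⊛ y)[0] = -4
(x ⊛ y)[1] = -4
(x ⊛ y)[2] = 6
(x ⊛ y)[3] = 6

x ⊛ y = [-4, -4, 6, 6]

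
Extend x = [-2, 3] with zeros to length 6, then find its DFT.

Original 2-point DFT: [1, -5]
Zero-padded 6-point DFT provides frequency interpolation.

DFT_6([x, 0, ...]) = [1, -0.5000-2.5981i, -3.5000-2.5981i, -5, -3.5000+2.5981i, -0.5000+2.5981i]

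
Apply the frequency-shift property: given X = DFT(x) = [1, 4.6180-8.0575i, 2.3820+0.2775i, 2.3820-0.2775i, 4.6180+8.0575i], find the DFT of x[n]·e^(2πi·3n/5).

Modulation property: DFT(ω_5^(-3n)·x[n]) = X[(k-3) mod 5], so circularly shift X by 3 positions.

X[k-3] = [2.3820+0.2775i, 2.3820-0.2775i, 4.6180+8.0575i, 1, 4.6180-8.0575i]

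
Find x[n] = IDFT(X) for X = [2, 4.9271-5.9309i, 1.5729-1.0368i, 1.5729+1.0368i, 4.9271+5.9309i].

x[n] = (1/5) Σ(k=0 to 4) X[k] · e^(2πikn/5)

Computing each x[n]:
x[0] = 3
x[1] = 3
x[2] = 0
x[3] = -2
x[4] = -2

x = [3, 3, 0, -2, -2]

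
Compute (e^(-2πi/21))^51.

Since ω_21^21 = 1, powers reduce modulo 21.
51 mod 21 = 9
So ω_21^51 = ω_21^9 = e^(-2πi·9/21)

ω_21^51 = ω_21^9 = -0.9010-0.4339i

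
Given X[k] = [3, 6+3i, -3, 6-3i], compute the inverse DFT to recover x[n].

x[n] = (1/4) Σ(k=0 to 3) X[k] · e^(2πikn/4)

Computing each x[n]:
x[0] = 3
x[1] = 0
x[2] = -3
x[3] = 3

x = [3, 0, -3, 3]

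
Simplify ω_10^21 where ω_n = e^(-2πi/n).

Since ω_10^10 = 1, powers reduce modulo 10.
21 mod 10 = 1
So ω_10^21 = ω_10^1 = e^(-2πi·1/10)

ω_10^21 = ω_10^1 = 0.8090-0.5878i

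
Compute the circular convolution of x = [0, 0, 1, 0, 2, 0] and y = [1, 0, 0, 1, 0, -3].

(x ⊛ y)[n] = Σ(m=0 to 5) x[m] · y[(n-m) mod 6]

Computing each output sample:
(x ⊛ y)[0] = 0
(x ⊛ y)[1] = -1
(x ⊛ y)[2] = 1
(x ⊛ y)[3] = -6
(x ⊛ y)[4] = 2
(x ⊛ y)[5] = 1

x ⊛ y = [0, -1, 1, -6, 2, 1]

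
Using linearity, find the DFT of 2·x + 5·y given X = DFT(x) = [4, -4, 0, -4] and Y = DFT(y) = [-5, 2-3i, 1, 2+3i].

By linearity: DFT(2x + 5y) = 2·DFT(x) + 5·DFT(y)
= 2·[4, -4, 0, -4] + 5·[-5, 2-3i, 1, 2+3i]

Computing element-wise:
Z[0] = 2·(4) + 5·(-5) = -17
Z[1] = 2·(-4) + 5·(2-3i) = 2-15i
Z[2] = 2·(0) + 5·(1) = 5
Z[3] = 2·(-4) + 5·(2+3i) = 2+15i

DFT(2x + 5y) = 2·X + 5·Y = [-17, 2-15i, 5, 2+15i]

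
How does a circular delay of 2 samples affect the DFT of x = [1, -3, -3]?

Time shift by 2: X_shifted[k] = ω_3^(2k) · X[k]
Shifted x = [-3, -3, 1]

DFT(x[n-2]) = [-5, -2.0000+3.4641i, -2.0000-3.4641i]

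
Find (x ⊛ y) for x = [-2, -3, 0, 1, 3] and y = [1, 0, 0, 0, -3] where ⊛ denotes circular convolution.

(x ⊛ y)[n] = Σ(m=0 to 4) x[m] · y[(n-m) mod 5]

Computing each output sample:
(x ⊛ y)[0] = 7
(x ⊛ y)[1] = -3
(x ⊛ y)[2] = -3
(x ⊛ y)[3] = -8
(x ⊛ y)[4] = 9

x ⊛ y = [7, -3, -3, -8, 9]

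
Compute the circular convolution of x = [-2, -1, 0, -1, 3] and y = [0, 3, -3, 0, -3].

(x ⊛ y)[n] = Σ(m=0 to 4) x[m] · y[(n-m) mod 5]

Computing each output sample:
(x ⊛ y)[0] = 15
(x ⊛ y)[1] = -15
(x ⊛ y)[2] = 6
(x ⊛ y)[3] = -6
(x ⊛ y)[4] = 3

x ⊛ y = [15, -15, 6, -6, 3]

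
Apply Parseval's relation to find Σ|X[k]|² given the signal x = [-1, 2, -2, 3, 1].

Parseval: Σ|x[n]|² = (1/N)Σ|X[k]|², so Σ|X[k]|² = N·Σ|x[n]|² = 5·19.0000

Σ|X[k]|² = N·Σ|x[n]|² = 5·19.0000 = 95.0000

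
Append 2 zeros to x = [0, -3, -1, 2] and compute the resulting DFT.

Original 4-point DFT: [-2, 1+5i, 0, 1-5i]
Zero-padded 6-point DFT provides frequency interpolation.

DFT_6([x, 0, ...]) = [-2, -3.0000+3.4641i, 4.0000+1.7321i, 0, 4.0000-1.7321i, -3.0000-3.4641i]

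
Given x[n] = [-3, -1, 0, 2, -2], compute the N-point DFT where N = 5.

X[k] = Σ(n=0 to 4) x[n] · ω_5^(nk)
where ω_5 = e^(-2πi/5)

Computing each X[k]:
X[0] = -4
X[1] = -5.5451+0.2245i
X[2] = 0.0451-2.4899i
X[3] = 0.0451+2.4899i
X[4] = -5.5451-0.2245i

X = [-4, -5.5451+0.2245i, 0.0451-2.4899i, 0.0451+2.4899i, -5.5451-0.2245i]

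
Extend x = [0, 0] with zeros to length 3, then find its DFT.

Original 2-point DFT: [0, 0]
Zero-padded 3-point DFT provides frequency interpolation.

DFT_3([x, 0, ...]) = [0, 0, 0]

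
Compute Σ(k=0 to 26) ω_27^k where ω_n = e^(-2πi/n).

Sum of all nth roots of unity equals 0 for n > 1 (geometric series with r ≠ 1).

0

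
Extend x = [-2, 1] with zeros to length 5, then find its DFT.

Original 2-point DFT: [-1, -3]
Zero-padded 5-point DFT provides frequency interpolation.

DFT_5([x, 0, ...]) = [-1, -1.6910-0.9511i, -2.8090-0.5878i, -2.8090+0.5878i, -1.6910+0.9511i]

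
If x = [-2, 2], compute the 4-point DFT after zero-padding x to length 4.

Original 2-point DFT: [0, -4]
Zero-padded 4-point DFT provides frequency interpolation.

DFT_4([x, 0, ...]) = [0, -2-2i, -4, -2+2i]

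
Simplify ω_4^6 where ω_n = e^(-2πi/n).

Since ω_4^4 = 1, powers reduce modulo 4.
6 mod 4 = 2
So ω_4^6 = ω_4^2 = e^(-2πi·2/4)

ω_4^6 = ω_4^2 = -1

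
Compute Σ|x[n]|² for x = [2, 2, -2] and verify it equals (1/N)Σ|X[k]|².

Time domain:
Σ|x[n]|² = |2|² + |2|² + |-2|² = 12.0000

Frequency domain:
(1/3)Σ|X[k]|² = (1/3)(|2|² + |2.0000-3.4641i|² + |2.0000+3.4641i|²) = (1/3)·36.0000 = 12.0000

Both sides agree, confirming Parseval's theorem.

Σ|x[n]|² = (1/N)Σ|X[k]|² = 12.0000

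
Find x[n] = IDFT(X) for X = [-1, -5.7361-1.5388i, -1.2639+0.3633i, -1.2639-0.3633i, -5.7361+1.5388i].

x[n] = (1/5) Σ(k=0 to 4) X[k] · e^(2πikn/5)

Computing each x[n]:
x[0] = -3
x[1] = 0
x[2] = 2
x[3] = 1
x[4] = -1

x = [-3, 0, 2, 1, -1]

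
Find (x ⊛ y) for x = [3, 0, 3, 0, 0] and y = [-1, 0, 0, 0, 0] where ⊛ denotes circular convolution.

(x ⊛ y)[n] = Σ(m=0 to 4) x[m] · y[(n-m) mod 5]

Computing each output sample:
(x ⊛ y)[0] = -3
(x ⊛ y)[1] = 0
(x ⊛ y)[2] = -3
(x ⊛ y)[3] = 0
(x ⊛ y)[4] = 0

x ⊛ y = [-3, 0, -3, 0, 0]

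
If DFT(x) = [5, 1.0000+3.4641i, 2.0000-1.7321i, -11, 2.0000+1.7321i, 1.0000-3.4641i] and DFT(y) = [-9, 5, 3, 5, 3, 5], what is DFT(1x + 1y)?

By linearity: DFT(1x + 1y) = 1·DFT(x) + 1·DFT(y)
= 1·[5, 1.0000+3.4641i, 2.0000-1.7321i, -11, 2.0000+1.7321i, 1.0000-3.4641i] + 1·[-9, 5, 3, 5, 3, 5]

Computing element-wise:
Z[0] = 1·(5) + 1·(-9) = -4
Z[1] = 1·(1.0000+3.4641i) + 1·(5) = 6.0000+3.4641i
Z[2] = 1·(2.0000-1.7321i) + 1·(3) = 5.0000-1.7321i
Z[3] = 1·(-11) + 1·(5) = -6
Z[4] = 1·(2.0000+1.7321i) + 1·(3) = 5.0000+1.7321i
Z[5] = 1·(1.0000-3.4641i) + 1·(5) = 6.0000-3.4641i

DFT(1x + 1y) = 1·X + 1·Y = [-4, 6.0000+3.4641i, 5.0000-1.7321i, -6, 5.0000+1.7321i, 6.0000-3.4641i]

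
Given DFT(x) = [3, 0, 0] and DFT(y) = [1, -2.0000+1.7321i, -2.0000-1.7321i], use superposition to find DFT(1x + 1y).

By linearity: DFT(1x + 1y) = 1·DFT(x) + 1·DFT(y)
= 1·[3, 0, 0] + 1·[1, -2.0000+1.7321i, -2.0000-1.7321i]

Computing element-wise:
Z[0] = 1·(3) + 1·(1) = 4
Z[1] = 1·(0) + 1·(-2.0000+1.7321i) = -2.0000+1.7321i
Z[2] = 1·(0) + 1·(-2.0000-1.7321i) = -2.0000-1.7321i

DFT(1x + 1y) = 1·X + 1·Y = [4, -2.0000+1.7321i, -2.0000-1.7321i]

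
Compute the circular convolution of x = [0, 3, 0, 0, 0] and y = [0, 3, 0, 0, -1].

(x ⊛ y)[n] = Σ(m=0 to 4) x[m] · y[(n-m) mod 5]

Computing each output sample:
(x ⊛ y)[0] = -3
(x ⊛ y)[1] = 0
(x ⊛ y)[2] = 9
(x ⊛ y)[3] = 0
(x ⊛ y)[4] = 0

x ⊛ y = [-3, 0, 9, 0, 0]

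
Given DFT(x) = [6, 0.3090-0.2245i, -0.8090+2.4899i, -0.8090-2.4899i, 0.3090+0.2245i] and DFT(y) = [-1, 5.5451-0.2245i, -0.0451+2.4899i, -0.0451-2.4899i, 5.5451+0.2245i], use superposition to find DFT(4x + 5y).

By linearity: DFT(4x + 5y) = 4·DFT(x) + 5·DFT(y)
= 4·[6, 0.3090-0.2245i, -0.8090+2.4899i, -0.8090-2.4899i, 0.3090+0.2245i] + 5·[-1, 5.5451-0.2245i, -0.0451+2.4899i, -0.0451-2.4899i, 5.5451+0.2245i]

Computing element-wise:
Z[0] = 4·(6) + 5·(-1) = 19
Z[1] = 4·(0.3090-0.2245i) + 5·(5.5451-0.2245i) = 28.9615-2.0205i
Z[2] = 4·(-0.8090+2.4899i) + 5·(-0.0451+2.4899i) = -3.4615+22.4091i
Z[3] = 4·(-0.8090-2.4899i) + 5·(-0.0451-2.4899i) = -3.4615-22.4091i
Z[4] = 4·(0.3090+0.2245i) + 5·(5.5451+0.2245i) = 28.9615+2.0205i

DFT(4x + 5y) = 4·X + 5·Y = [19, 28.9615-2.0205i, -3.4615+22.4091i, -3.4615-22.4091i, 28.9615+2.0205i]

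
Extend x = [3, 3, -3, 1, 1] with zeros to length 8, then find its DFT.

Original 5-point DFT: [5, 5.8541+0.4490i, -0.8541-4.9798i, -0.8541+4.9798i, 5.8541-0.4490i]
Zero-padded 8-point DFT provides frequency interpolation.

DFT_8([x, 0, ...]) = [5, 3.4142+0.1716i, 7-2i, 0.5858-5.8284i, -3, 0.5858+5.8284i, 7+2i, 3.4142-0.1716i]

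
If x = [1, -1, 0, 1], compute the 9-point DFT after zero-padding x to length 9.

Original 4-point DFT: [1, 1+2i, 1, 1-2i]
Zero-padded 9-point DFT provides frequency interpolation.

DFT_9([x, 0, ...]) = [1, -0.2660-0.2232i, 0.3264+1.8508i, 2.5000+0.8660i, 1.4397-0.5240i, 1.4397+0.5240i, 2.5000-0.8660i, 0.3264-1.8508i, -0.2660+0.2232i]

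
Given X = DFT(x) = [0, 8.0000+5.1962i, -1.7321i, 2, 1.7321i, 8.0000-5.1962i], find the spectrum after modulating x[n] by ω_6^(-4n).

Modulation property: DFT(ω_6^(-4n)·x[n]) = X[(k-4) mod 6], so circularly shift X by 4 positions.

X[k-4] = [-1.7321i, 2, 1.7321i, 8.0000-5.1962i, 0, 8.0000+5.1962i]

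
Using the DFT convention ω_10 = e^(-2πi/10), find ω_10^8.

ω_10^8 = e^(-2πi·8/10)
= cos(-2π·8/10) + i·sin(-2π·8/10)
= cos(-16π/10) + i·sin(-16π/10)

ω_10^8 = cos(-16π/10) + i·sin(-16π/10) = 0.3090+0.9511i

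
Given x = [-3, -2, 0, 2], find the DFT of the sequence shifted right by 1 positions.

Time shift by 1: X_shifted[k] = ω_4^(1k) · X[k]
Shifted x = [2, -3, -2, 0]

DFT(x[n-1]) = [-3, 4+3i, 3, 4-3i]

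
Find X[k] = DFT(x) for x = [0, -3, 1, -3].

X[k] = Σ(n=0 to 3) x[n] · ω_4^(nk)
where ω_4 = e^(-2πi/4)

Computing each X[k]:
X[0] = -5
X[1] = -1
X[2] = 7
X[3] = -1

X = [-5, -1, 7, -1]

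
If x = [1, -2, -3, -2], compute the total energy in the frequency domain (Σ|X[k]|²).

Parseval: Σ|x[n]|² = (1/N)Σ|X[k]|², so Σ|X[k]|² = N·Σ|x[n]|² = 4·18.0000

Σ|X[k]|² = N·Σ|x[n]|² = 4·18.0000 = 72.0000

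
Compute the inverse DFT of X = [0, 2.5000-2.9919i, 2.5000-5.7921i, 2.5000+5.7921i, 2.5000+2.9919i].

x[n] = (1/5) Σ(k=0 to 4) X[k] · e^(2πikn/5)

Computing each x[n]:
x[0] = 2
x[1] = 2
x[2] = -2
x[3] = 1
x[4] = -3

x = [2, 2, -2, 1, -3]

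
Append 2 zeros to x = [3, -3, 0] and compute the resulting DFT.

Original 3-point DFT: [0, 4.5000+2.5981i, 4.5000-2.5981i]
Zero-padded 5-point DFT provides frequency interpolation.

DFT_5([x, 0, ...]) = [0, 2.0729+2.8532i, 5.4271+1.7634i, 5.4271-1.7634i, 2.0729-2.8532i]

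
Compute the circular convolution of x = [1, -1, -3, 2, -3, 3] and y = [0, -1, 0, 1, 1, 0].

(x ⊛ y)[n] = Σ(m=0 to 5) x[m] · y[(n-m) mod 6]

Computing each output sample:
(x ⊛ y)[0] = -4
(x ⊛ y)[1] = -2
(x ⊛ y)[2] = 1
(x ⊛ y)[3] = 7
(x ⊛ y)[4] = -2
(x ⊛ y)[5] = -1

x ⊛ y = [-4, -2, 1, 7, -2, -1]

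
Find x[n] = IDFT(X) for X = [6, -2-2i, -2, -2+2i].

x[n] = (1/4) Σ(k=0 to 3) X[k] · e^(2πikn/4)

Computing each x[n]:
x[0] = 0
x[1] = 3
x[2] = 2
x[3] = 1

x = [0, 3, 2, 1]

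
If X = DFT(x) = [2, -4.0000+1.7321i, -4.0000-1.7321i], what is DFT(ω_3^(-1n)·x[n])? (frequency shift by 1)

Modulation property: DFT(ω_3^(-1n)·x[n]) = X[(k-1) mod 3], so circularly shift X by 1 positions.

X[k-1] = [-4.0000-1.7321i, 2, -4.0000+1.7321i]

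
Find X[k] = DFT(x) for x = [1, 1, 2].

X[k] = Σ(n=0 to 2) x[n] · ω_3^(nk)
where ω_3 = e^(-2πi/3)

Computing each X[k]:
X[0] = 4
X[1] = -0.5000+0.8660i
X[2] = -0.5000-0.8660i

X = [4, -0.5000+0.8660i, -0.5000-0.8660i]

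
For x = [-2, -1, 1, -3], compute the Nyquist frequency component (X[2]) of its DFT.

X[2] = Σ(n=0 to 3) x[n] · ω_4^(2n) where ω_4 = e^(-2πi/4)
= (-2)·ω_4^0 + (-1)·ω_4^2 + (1)·ω_4^4 + (-3)·ω_4^6

X[2] = 3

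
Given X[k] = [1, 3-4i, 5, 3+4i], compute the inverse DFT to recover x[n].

x[n] = (1/4) Σ(k=0 to 3) X[k] · e^(2πikn/4)

Computing each x[n]:
x[0] = 3
x[1] = 1
x[2] = 0
x[3] = -3

x = [3, 1, 0, -3]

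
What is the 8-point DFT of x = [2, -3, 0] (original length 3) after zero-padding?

Original 3-point DFT: [-1, 3.5000+2.5981i, 3.5000-2.5981i]
Zero-padded 8-point DFT provides frequency interpolation.

DFT_8([x, 0, ...]) = [-1, -0.1213+2.1213i, 2+3i, 4.1213+2.1213i, 5, 4.1213-2.1213i, 2-3i, -0.1213-2.1213i]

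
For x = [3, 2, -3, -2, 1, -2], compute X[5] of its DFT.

X[5] = Σ(n=0 to 5) x[n] · ω_6^(5n) where ω_6 = e^(-2πi/6)
= (3)·ω_6^0 + (2)·ω_6^5 + (-3)·ω_6^10 + (-2)·ω_6^15 + (1)·ω_6^20 + (-2)·ω_6^25

X[5] = 6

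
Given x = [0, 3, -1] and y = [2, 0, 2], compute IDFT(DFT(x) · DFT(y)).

(x ⊛ y)[n] = Σ(m=0 to 2) x[m] · y[(n-m) mod 3]

Computing each output sample:
(x ⊛ y)[0] = 6
(x ⊛ y)[1] = 4
(x ⊛ y)[2] = -2

x ⊛ y = [6, 4, -2]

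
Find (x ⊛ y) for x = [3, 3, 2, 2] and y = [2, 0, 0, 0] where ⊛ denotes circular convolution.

(x ⊛ y)[n] = Σ(m=0 to 3) x[m] · y[(n-m) mod 4]

Computing each output sample:
(x ⊛ y)[0] = 6
(x ⊛ y)[1] = 6
(x ⊛ y)[2] = 4
(x ⊛ y)[3] = 4

x ⊛ y = [6, 6, 4, 4]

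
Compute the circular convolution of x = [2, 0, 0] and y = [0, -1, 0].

(x ⊛ y)[n] = Σ(m=0 to 2) x[m] · y[(n-m) mod 3]

Computing each output sample:
(x ⊛ y)[0] = 0
(x ⊛ y)[1] = -2
(x ⊛ y)[2] = 0

x ⊛ y = [0, -2, 0]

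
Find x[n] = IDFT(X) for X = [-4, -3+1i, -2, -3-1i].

x[n] = (1/4) Σ(k=0 to 3) X[k] · e^(2πikn/4)

Computing each x[n]:
x[0] = -3
x[1] = -1
x[2] = 0
x[3] = 0

x = [-3, -1, 0, 0]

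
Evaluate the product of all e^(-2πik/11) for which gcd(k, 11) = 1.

The primitive 11th roots of unity are ω_11^k for k coprime to 11: k ∈ {1, 2, 3, 4, 5, 6, 7, 8, 9, 10}
Their product equals the constant term of the cyclotomic polynomial Φ_11(x) up to sign.
For n ≥ 3, the product of all primitive nth roots of unity is 1. (For n=1 it is 1; for n=2 it is -1.)

1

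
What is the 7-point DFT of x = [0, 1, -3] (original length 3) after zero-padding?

Original 3-point DFT: [-2, 1.0000-3.4641i, 1.0000+3.4641i]
Zero-padded 7-point DFT provides frequency interpolation.

DFT_7([x, 0, ...]) = [-2, 1.2911+2.1430i, 2.4804-2.2766i, -2.7714-2.7794i, -2.7714+2.7794i, 2.4804+2.2766i, 1.2911-2.1430i]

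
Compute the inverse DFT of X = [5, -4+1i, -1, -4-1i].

x[n] = (1/4) Σ(k=0 to 3) X[k] · e^(2πikn/4)

Computing each x[n]:
x[0] = -1
x[1] = 1
x[2] = 3
x[3] = 2

x = [-1, 1, 3, 2]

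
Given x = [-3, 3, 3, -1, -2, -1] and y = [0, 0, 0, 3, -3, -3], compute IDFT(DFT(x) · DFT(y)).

(x ⊛ y)[n] = Σ(m=0 to 5) x[m] · y[(n-m) mod 6]

Computing each output sample:
(x ⊛ y)[0] = -21
(x ⊛ y)[1] = -12
(x ⊛ y)[2] = 6
(x ⊛ y)[3] = 0
(x ⊛ y)[4] = 21
(x ⊛ y)[5] = 9

x ⊛ y = [-21, -12, 6, 0, 21, 9]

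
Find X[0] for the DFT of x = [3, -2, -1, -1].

X[0] = Σ(n=0 to 3) x[n] · ω_4^0 = Σ x[n]
= (3) + (-2) + (-1) + (-1)

X[0] = -1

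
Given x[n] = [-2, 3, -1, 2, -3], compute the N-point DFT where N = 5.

X[k] = Σ(n=0 to 4) x[n] · ω_5^(nk)
where ω_5 = e^(-2πi/5)

Computing each X[k]:
X[0] = -1
X[1] = -2.8090-3.9430i
X[2] = -1.6910-6.3799i
X[3] = -1.6910+6.3799i
X[4] = -2.8090+3.9430i

X = [-1, -2.8090-3.9430i, -1.6910-6.3799i, -1.6910+6.3799i, -2.8090+3.9430i]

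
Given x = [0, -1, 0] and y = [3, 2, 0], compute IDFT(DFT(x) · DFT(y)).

(x ⊛ y)[n] = Σ(m=0 to 2) x[m] · y[(n-m) mod 3]

Computing each output sample:
(x ⊛ y)[0] = 0
(x ⊛ y)[1] = -3
(x ⊛ y)[2] = -2

x ⊛ y = [0, -3, -2]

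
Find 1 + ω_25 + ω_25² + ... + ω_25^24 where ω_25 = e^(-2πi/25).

Sum of all nth roots of unity equals 0 for n > 1 (geometric series with r ≠ 1).

0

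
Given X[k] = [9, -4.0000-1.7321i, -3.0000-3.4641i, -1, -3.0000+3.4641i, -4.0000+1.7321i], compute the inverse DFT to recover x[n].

x[n] = (1/6) Σ(k=0 to 5) X[k] · e^(2πikn/6)

Computing each x[n]:
x[0] = -1
x[1] = 3
x[2] = 2
x[3] = 2
x[4] = 3
x[5] = 0

x = [-1, 3, 2, 2, 3, 0]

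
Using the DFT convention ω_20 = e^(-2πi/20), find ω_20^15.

ω_20^15 = e^(-2πi·15/20)
= cos(-2π·15/20) + i·sin(-2π·15/20)
= cos(-30π/20) + i·sin(-30π/20)

ω_20^15 = cos(-30π/20) + i·sin(-30π/20) = 1i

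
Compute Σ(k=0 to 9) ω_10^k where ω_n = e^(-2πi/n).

Sum of all nth roots of unity equals 0 for n > 1 (geometric series with r ≠ 1).

0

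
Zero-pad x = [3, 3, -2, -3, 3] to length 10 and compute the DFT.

Original 5-point DFT: [4, 8.8992-0.5878i, -3.3992+0.9511i, -3.3992-0.9511i, 8.8992+0.5878i]
Zero-padded 10-point DFT provides frequency interpolation.

DFT_10([x, 0, ...]) = [4, 3.3090+1.2286i, 8.8992-0.5878i, 2.1910-8.6453i, -3.3992+0.9511i, 4, -3.3992-0.9511i, 2.1910+8.6453i, 8.8992+0.5878i, 3.3090-1.2286i]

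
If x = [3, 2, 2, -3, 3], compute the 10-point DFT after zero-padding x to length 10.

Original 5-point DFT: [7, 5.3541-1.9879i, -1.3541+5.3431i, -1.3541-5.3431i, 5.3541+1.9879i]
Zero-padded 10-point DFT provides frequency interpolation.

DFT_10([x, 0, ...]) = [7, 3.7361-1.9879i, 5.3541-1.9879i, -0.7361-5.3431i, -1.3541+5.3431i, 9, -1.3541-5.3431i, -0.7361+5.3431i, 5.3541+1.9879i, 3.7361+1.9879i]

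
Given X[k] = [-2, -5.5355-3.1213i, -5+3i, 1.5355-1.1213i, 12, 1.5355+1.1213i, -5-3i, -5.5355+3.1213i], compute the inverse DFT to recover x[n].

x[n] = (1/8) Σ(k=0 to 7) X[k] · e^(2πikn/8)

Computing each x[n]:
x[0] = -1
x[1] = -3
x[2] = 3
x[3] = 1
x[4] = 1
x[5] = -2
x[6] = 2
x[7] = -3

x = [-1, -3, 3, 1, 1, -2, 2, -3]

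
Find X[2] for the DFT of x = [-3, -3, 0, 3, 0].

X[2] = Σ(n=0 to 4) x[n] · ω_5^(2n) where ω_5 = e^(-2πi/5)
= (-3)·ω_5^0 + (-3)·ω_5^2 + (0)·ω_5^4 + (3)·ω_5^6 + (0)·ω_5^8

X[2] = 0.3541-1.0898i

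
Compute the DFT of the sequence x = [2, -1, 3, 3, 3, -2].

X[k] = Σ(n=0 to 5) x[n] · ω_6^(nk)
where ω_6 = e^(-2πi/6)

Computing each X[k]:
X[0] = 8
X[1] = -5.5000-0.8660i
X[2] = 3.5000-0.8660i
X[3] = 8
X[4] = 3.5000+0.8660i
X[5] = -5.5000+0.8660i

X = [8, -5.5000-0.8660i, 3.5000-0.8660i, 8, 3.5000+0.8660i, -5.5000+0.8660i]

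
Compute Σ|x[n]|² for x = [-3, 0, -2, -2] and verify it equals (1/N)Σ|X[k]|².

Time domain:
Σ|x[n]|² = |-3|² + |0|² + |-2|² + |-2|² = 17.0000

Frequency domain:
(1/4)Σ|X[k]|² = (1/4)(|-7|² + |-1-2i|² + |-3|² + |-1+2i|²) = (1/4)·68.0000 = 17.0000

Both sides agree, confirming Parseval's theorem.

Σ|x[n]|² = (1/N)Σ|X[k]|² = 17.0000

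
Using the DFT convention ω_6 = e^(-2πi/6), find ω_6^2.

ω_6^2 = e^(-2πi·2/6)
= cos(-2π·2/6) + i·sin(-2π·2/6)
= cos(-4π/6) + i·sin(-4π/6)

ω_6^2 = cos(-4π/6) + i·sin(-4π/6) = -0.5000-0.8660i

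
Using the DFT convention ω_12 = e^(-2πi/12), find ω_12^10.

ω_12^10 = e^(-2πi·10/12)
= cos(-2π·10/12) + i·sin(-2π·10/12)
= cos(-20π/12) + i·sin(-20π/12)

ω_12^10 = cos(-20π/12) + i·sin(-20π/12) = 0.5000+0.8660i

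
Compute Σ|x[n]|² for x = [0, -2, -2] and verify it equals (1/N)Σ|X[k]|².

Time domain:
Σ|x[n]|² = |0|² + |-2|² + |-2|² = 8.0000

Frequency domain:
(1/3)Σ|X[k]|² = (1/3)(|-4|² + |2|² + |2|²) = (1/3)·24.0000 = 8.0000

Both sides agree, confirming Parseval's theorem.

Σ|x[n]|² = (1/N)Σ|X[k]|² = 8.0000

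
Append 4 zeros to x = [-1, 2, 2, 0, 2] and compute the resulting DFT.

Original 5-point DFT: [5, -1.3820-1.1756i, -3.6180+1.9021i, -3.6180-1.9021i, -1.3820+1.1756i]
Zero-padded 9-point DFT provides frequency interpolation.

DFT_9([x, 0, ...]) = [5, -1.0000-3.9392i, -1.0000-1.3681i, -4.0000-1.7321i, -1.0000+2.5712i, -1.0000-2.5712i, -4.0000+1.7321i, -1.0000+1.3681i, -1.0000+3.9392i]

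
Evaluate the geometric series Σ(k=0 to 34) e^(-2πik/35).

Sum of all nth roots of unity equals 0 for n > 1 (geometric series with r ≠ 1).

0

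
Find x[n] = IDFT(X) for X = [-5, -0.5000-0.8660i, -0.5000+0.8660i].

x[n] = (1/3) Σ(k=0 to 2) X[k] · e^(2πikn/3)

Computing each x[n]:
x[0] = -2
x[1] = -1
x[2] = -2

x = [-2, -1, -2]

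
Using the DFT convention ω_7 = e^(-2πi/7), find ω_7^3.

ω_7^3 = e^(-2πi·3/7)
= cos(-2π·3/7) + i·sin(-2π·3/7)
= cos(-6π/7) + i·sin(-6π/7)

ω_7^3 = cos(-6π/7) + i·sin(-6π/7) = -0.9010-0.4339i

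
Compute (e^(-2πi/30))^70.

Since ω_30^30 = 1, powers reduce modulo 30.
70 mod 30 = 10
So ω_30^70 = ω_30^10 = e^(-2πi·10/30)

ω_30^70 = ω_30^10 = -0.5000-0.8660i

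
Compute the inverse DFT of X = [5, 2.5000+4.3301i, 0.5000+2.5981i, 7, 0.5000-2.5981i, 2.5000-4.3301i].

x[n] = (1/6) Σ(k=0 to 5) X[k] · e^(2πikn/6)

Computing each x[n]:
x[0] = 3
x[1] = -2
x[2] = 1
x[3] = -1
x[4] = 2
x[5] = 2

x = [3, -2, 1, -1, 2, 2]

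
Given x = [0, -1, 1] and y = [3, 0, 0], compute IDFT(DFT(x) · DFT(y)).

(x ⊛ y)[n] = Σ(m=0 to 2) x[m] · y[(n-m) mod 3]

Computing each output sample:
(x ⊛ y)[0] = 0
(x ⊛ y)[1] = -3
(x ⊛ y)[2] = 3

x ⊛ y = [0, -3, 3]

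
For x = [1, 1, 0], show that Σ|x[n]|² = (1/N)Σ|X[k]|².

Time domain:
Σ|x[n]|² = |1|² + |1|² + |0|² = 2.0000

Frequency domain:
(1/3)Σ|X[k]|² = (1/3)(|2|² + |0.5000-0.8660i|² + |0.5000+0.8660i|²) = (1/3)·6.0000 = 2.0000

Both sides agree, confirming Parseval's theorem.

Σ|x[n]|² = (1/N)Σ|X[k]|² = 2.0000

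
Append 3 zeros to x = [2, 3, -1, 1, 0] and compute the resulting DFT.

Original 5-point DFT: [5, 2.9271-1.6776i, -0.4271-3.6655i, -0.4271+3.6655i, 2.9271+1.6776i]
Zero-padded 8-point DFT provides frequency interpolation.

DFT_8([x, 0, ...]) = [5, 3.4142-1.8284i, 3-2i, 0.5858-3.8284i, -3, 0.5858+3.8284i, 3+2i, 3.4142+1.8284i]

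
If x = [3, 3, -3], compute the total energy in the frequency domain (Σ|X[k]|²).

Parseval: Σ|x[n]|² = (1/N)Σ|X[k]|², so Σ|X[k]|² = N·Σ|x[n]|² = 3·27.0000

Σ|X[k]|² = N·Σ|x[n]|² = 3·27.0000 = 81.0000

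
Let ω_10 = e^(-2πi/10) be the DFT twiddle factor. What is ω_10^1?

ω_10^1 = e^(-2πi·1/10)
= cos(-2π·1/10) + i·sin(-2π·1/10)
= cos(-2π/10) + i·sin(-2π/10)

ω_10^1 = cos(-2π/10) + i·sin(-2π/10) = 0.8090-0.5878i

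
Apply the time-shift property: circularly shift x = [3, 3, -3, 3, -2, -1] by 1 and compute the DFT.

Time shift by 1: X_shifted[k] = ω_6^(1k) · X[k]
Shifted x = [-1, 3, 3, -3, 3, -2]

DFT(x[n-1]) = [3, -0.5000-4.3301i, -7.5000-4.3301i, 7, -7.5000+4.3301i, -0.5000+4.3301i]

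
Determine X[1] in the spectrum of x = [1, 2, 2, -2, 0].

X[1] = Σ(n=0 to 4) x[n] · ω_5^(1n) where ω_5 = e^(-2πi/5)
= (1)·ω_5^0 + (2)·ω_5^1 + (2)·ω_5^2 + (-2)·ω_5^3 + (0)·ω_5^4

X[1] = 1.6180-4.2533i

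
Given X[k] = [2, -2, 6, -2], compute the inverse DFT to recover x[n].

x[n] = (1/4) Σ(k=0 to 3) X[k] · e^(2πikn/4)

Computing each x[n]:
x[0] = 1
x[1] = -1
x[2] = 3
x[3] = -1

x = [1, -1, 3, -1]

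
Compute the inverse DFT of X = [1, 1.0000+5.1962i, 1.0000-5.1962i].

x[n] = (1/3) Σ(k=0 to 2) X[k] · e^(2πikn/3)

Computing each x[n]:
x[0] = 1
x[1] = -3
x[2] = 3

x = [1, -3, 3]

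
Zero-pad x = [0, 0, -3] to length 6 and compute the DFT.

Original 3-point DFT: [-3, 1.5000-2.5981i, 1.5000+2.5981i]
Zero-padded 6-point DFT provides frequency interpolation.

DFT_6([x, 0, ...]) = [-3, 1.5000+2.5981i, 1.5000-2.5981i, -3, 1.5000+2.5981i, 1.5000-2.5981i]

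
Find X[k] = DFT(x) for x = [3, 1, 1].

X[k] = Σ(n=0 to 2) x[n] · ω_3^(nk)
where ω_3 = e^(-2πi/3)

Computing each X[k]:
X[0] = 5
X[1] = 2
X[2] = 2

X = [5, 2, 2]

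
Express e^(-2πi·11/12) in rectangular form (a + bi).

ω_12^11 = e^(-2πi·11/12)
= cos(-2π·11/12) + i·sin(-2π·11/12)
= cos(-22π/12) + i·sin(-22π/12)

ω_12^11 = cos(-22π/12) + i·sin(-22π/12) = 0.8660+0.5000i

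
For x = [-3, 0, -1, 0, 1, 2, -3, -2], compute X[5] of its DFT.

X[5] = Σ(n=0 to 7) x[n] · ω_8^(5n) where ω_8 = e^(-2πi/8)
= (-3)·ω_8^0 + (0)·ω_8^5 + (-1)·ω_8^10 + (0)·ω_8^15 + (1)·ω_8^20 + (2)·ω_8^25 + (-3)·ω_8^30 + (-2)·ω_8^35

X[5] = -1.1716-2.0000i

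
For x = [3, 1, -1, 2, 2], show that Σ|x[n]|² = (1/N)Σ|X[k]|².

Time domain:
Σ|x[n]|² = |3|² + |1|² + |-1|² + |2|² + |2|² = 19.0000

Frequency domain:
(1/5)Σ|X[k]|² = (1/5)(|7|² + |3.1180+2.7144i|² + |0.8820-2.2654i|² + |0.8820+2.2654i|² + |3.1180-2.7144i|²) = (1/5)·95.0000 = 19.0000

Both sides agree, confirming Parseval's theorem.

Σ|x[n]|² = (1/N)Σ|X[k]|² = 19.0000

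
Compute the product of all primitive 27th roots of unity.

The primitive 27th roots of unity are ω_27^k for k coprime to 27: k ∈ {1, 2, 4, 5, 7, 8, 10, 11, 13, 14, 16, 17, 19, 20, 22, 23, 25, 26}
Their product equals the constant term of the cyclotomic polynomial Φ_27(x) up to sign.
For n ≥ 3, the product of all primitive nth roots of unity is 1. (For n=1 it is 1; for n=2 it is -1.)

1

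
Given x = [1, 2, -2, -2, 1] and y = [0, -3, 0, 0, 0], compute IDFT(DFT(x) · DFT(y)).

(x ⊛ y)[n] = Σ(m=0 to 4) x[m] · y[(n-m) mod 5]

Computing each output sample:
(x ⊛ y)[0] = -3
(x ⊛ y)[1] = -3
(x ⊛ y)[2] = -6
(x ⊛ y)[3] = 6
(x ⊛ y)[4] = 6

x ⊛ y = [-3, -3, -6, 6, 6]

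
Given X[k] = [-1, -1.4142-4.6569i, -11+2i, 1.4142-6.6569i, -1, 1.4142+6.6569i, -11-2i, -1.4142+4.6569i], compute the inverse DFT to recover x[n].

x[n] = (1/8) Σ(k=0 to 7) X[k] · e^(2πikn/8)

Computing each x[n]:
x[0] = -3
x[1] = 1
x[2] = 2
x[3] = 3
x[4] = -3
x[5] = -2
x[6] = 3
x[7] = -2

x = [-3, 1, 2, 3, -3, -2, 3, -2]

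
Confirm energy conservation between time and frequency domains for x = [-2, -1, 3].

Time domain:
Σ|x[n]|² = |-2|² + |-1|² + |3|² = 14.0000

Frequency domain:
(1/3)Σ|X[k]|² = (1/3)(|0|² + |-3.0000+3.4641i|² + |-3.0000-3.4641i|²) = (1/3)·42.0000 = 14.0000

Both sides agree, confirming Parseval's theorem.

Σ|x[n]|² = (1/N)Σ|X[k]|² = 14.0000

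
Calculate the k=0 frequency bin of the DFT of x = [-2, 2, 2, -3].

X[0] = Σ(n=0 to 3) x[n] · ω_4^0 = Σ x[n]
= (-2) + (2) + (2) + (-3)

X[0] = -1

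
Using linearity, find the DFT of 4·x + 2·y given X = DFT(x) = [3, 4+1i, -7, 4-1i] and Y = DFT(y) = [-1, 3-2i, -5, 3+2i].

By linearity: DFT(4x + 2y) = 4·DFT(x) + 2·DFT(y)
= 4·[3, 4+1i, -7, 4-1i] + 2·[-1, 3-2i, -5, 3+2i]

Computing element-wise:
Z[0] = 4·(3) + 2·(-1) = 10
Z[1] = 4·(4+1i) + 2·(3-2i) = 22
Z[2] = 4·(-7) + 2·(-5) = -38
Z[3] = 4·(4-1i) + 2·(3+2i) = 22

DFT(4x + 2y) = 4·X + 2·Y = [10, 22, -38, 22]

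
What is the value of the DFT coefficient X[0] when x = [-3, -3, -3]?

X[0] = Σ(n=0 to 2) x[n] · ω_3^0 = Σ x[n]
= (-3) + (-3) + (-3)

X[0] = -9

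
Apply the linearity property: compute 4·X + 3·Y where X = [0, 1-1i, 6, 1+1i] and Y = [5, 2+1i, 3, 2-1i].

By linearity: DFT(4x + 3y) = 4·DFT(x) + 3·DFT(y)
= 4·[0, 1-1i, 6, 1+1i] + 3·[5, 2+1i, 3, 2-1i]

Computing element-wise:
Z[0] = 4·(0) + 3·(5) = 15
Z[1] = 4·(1-1i) + 3·(2+1i) = 10-1i
Z[2] = 4·(6) + 3·(3) = 33
Z[3] = 4·(1+1i) + 3·(2-1i) = 10+1i

DFT(4x + 3y) = 4·X + 3·Y = [15, 10-1i, 33, 10+1i]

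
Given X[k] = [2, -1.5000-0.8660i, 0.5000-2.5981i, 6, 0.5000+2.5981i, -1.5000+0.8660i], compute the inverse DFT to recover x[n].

x[n] = (1/6) Σ(k=0 to 5) X[k] · e^(2πikn/6)

Computing each x[n]:
x[0] = 1
x[1] = 0
x[2] = 1
x[3] = 0
x[4] = 2
x[5] = -2

x = [1, 0, 1, 0, 2, -2]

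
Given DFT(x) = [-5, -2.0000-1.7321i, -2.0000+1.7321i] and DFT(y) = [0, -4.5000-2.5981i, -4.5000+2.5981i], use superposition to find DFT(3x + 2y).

By linearity: DFT(3x + 2y) = 3·DFT(x) + 2·DFT(y)
= 3·[-5, -2.0000-1.7321i, -2.0000+1.7321i] + 2·[0, -4.5000-2.5981i, -4.5000+2.5981i]

Computing element-wise:
Z[0] = 3·(-5) + 2·(0) = -15
Z[1] = 3·(-2.0000-1.7321i) + 2·(-4.5000-2.5981i) = -15.0000-10.3925i
Z[2] = 3·(-2.0000+1.7321i) + 2·(-4.5000+2.5981i) = -15.0000+10.3925i

DFT(3x + 2y) = 3·X + 2·Y = [-15, -15.0000-10.3925i, -15.0000+10.3925i]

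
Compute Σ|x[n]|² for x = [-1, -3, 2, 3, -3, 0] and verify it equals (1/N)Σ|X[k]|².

Time domain:
Σ|x[n]|² = |-1|² + |-3|² + |2|² + |3|² + |-3|² + |0|² = 32.0000

Frequency domain:
(1/6)Σ|X[k]|² = (1/6)(|-2|² + |-5.0000-1.7321i|² + |4.0000+6.9282i|² + |-2|² + |4.0000-6.9282i|² + |-5.0000+1.7321i|²) = (1/6)·192.0000 = 32.0000

Both sides agree, confirming Parseval's theorem.

Σ|x[n]|² = (1/N)Σ|X[k]|² = 32.0000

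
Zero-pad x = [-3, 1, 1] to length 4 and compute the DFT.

Original 3-point DFT: [-1, -4, -4]
Zero-padded 4-point DFT provides frequency interpolation.

DFT_4([x, 0, ...]) = [-1, -4-1i, -3, -4+1i]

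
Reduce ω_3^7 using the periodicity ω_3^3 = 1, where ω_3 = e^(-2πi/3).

Since ω_3^3 = 1, powers reduce modulo 3.
7 mod 3 = 1
So ω_3^7 = ω_3^1 = e^(-2πi·1/3)

ω_3^7 = ω_3^1 = -0.5000-0.8660i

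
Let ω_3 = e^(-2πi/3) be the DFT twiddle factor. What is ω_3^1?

ω_3^1 = e^(-2πi·1/3)
= cos(-2π·1/3) + i·sin(-2π·1/3)
= cos(-2π/3) + i·sin(-2π/3)

ω_3^1 = cos(-2π/3) + i·sin(-2π/3) = -0.5000-0.8660i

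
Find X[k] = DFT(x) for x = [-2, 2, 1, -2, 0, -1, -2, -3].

X[k] = Σ(n=0 to 7) x[n] · ω_8^(nk)
where ω_8 = e^(-2πi/8)

Computing each X[k]:
X[0] = -7
X[1] = -0.5858-5.8284i
X[2] = -1-6i
X[3] = -3.4142+0.1716i
X[4] = 1
X[5] = -3.4142-0.1716i
X[6] = -1+6i
X[7] = -0.5858+5.8284i

X = [-7, -0.5858-5.8284i, -1-6i, -3.4142+0.1716i, 1, -3.4142-0.1716i, -1+6i, -0.5858+5.8284i]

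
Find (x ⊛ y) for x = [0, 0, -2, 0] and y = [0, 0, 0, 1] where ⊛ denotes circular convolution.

(x ⊛ y)[n] = Σ(m=0 to 3) x[m] · y[(n-m) mod 4]

Computing each output sample:
(x ⊛ y)[0] = 0
(x ⊛ y)[1] = -2
(x ⊛ y)[2] = 0
(x ⊛ y)[3] = 0

x ⊛ y = [0, -2, 0, 0]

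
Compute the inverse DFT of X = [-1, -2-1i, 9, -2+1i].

x[n] = (1/4) Σ(k=0 to 3) X[k] · e^(2πikn/4)

Computing each x[n]:
x[0] = 1
x[1] = -2
x[2] = 3
x[3] = -3

x = [1, -2, 3, -3]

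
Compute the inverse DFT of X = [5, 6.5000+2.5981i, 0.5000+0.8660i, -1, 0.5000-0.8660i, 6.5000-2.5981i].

x[n] = (1/6) Σ(k=0 to 5) X[k] · e^(2πikn/6)

Computing each x[n]:
x[0] = 3
x[1] = 1
x[2] = -1
x[3] = -1
x[4] = 0
x[5] = 3

x = [3, 1, -1, -1, 0, 3]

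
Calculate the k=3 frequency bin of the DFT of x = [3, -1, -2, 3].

X[3] = Σ(n=0 to 3) x[n] · ω_4^(3n) where ω_4 = e^(-2πi/4)
= (3)·ω_4^0 + (-1)·ω_4^3 + (-2)·ω_4^6 + (3)·ω_4^9

X[3] = 5-4i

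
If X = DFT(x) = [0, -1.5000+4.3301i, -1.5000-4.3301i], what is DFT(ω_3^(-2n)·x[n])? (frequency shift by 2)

Modulation property: DFT(ω_3^(-2n)·x[n]) = X[(k-2) mod 3], so circularly shift X by 2 positions.

X[k-2] = [-1.5000+4.3301i, -1.5000-4.3301i, 0]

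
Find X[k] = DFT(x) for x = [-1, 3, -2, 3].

X[k] = Σ(n=0 to 3) x[n] · ω_4^(nk)
where ω_4 = e^(-2πi/4)

Computing each X[k]:
X[0] = 3
X[1] = 1
X[2] = -9
X[3] = 1

X = [3, 1, -9, 1]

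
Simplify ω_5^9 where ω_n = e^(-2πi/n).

Since ω_5^5 = 1, powers reduce modulo 5.
9 mod 5 = 4
So ω_5^9 = ω_5^4 = e^(-2πi·4/5)

ω_5^9 = ω_5^4 = 0.3090+0.9511i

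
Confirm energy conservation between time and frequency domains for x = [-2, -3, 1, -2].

Time domain:
Σ|x[n]|² = |-2|² + |-3|² + |1|² + |-2|² = 18.0000

Frequency domain:
(1/4)Σ|X[k]|² = (1/4)(|-6|² + |-3+1i|² + |4|² + |-3-1i|²) = (1/4)·72.0000 = 18.0000

Both sides agree, confirming Parseval's theorem.

Σ|x[n]|² = (1/N)Σ|X[k]|² = 18.0000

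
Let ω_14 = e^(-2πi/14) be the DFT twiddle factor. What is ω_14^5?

ω_14^5 = e^(-2πi·5/14)
= cos(-2π·5/14) + i·sin(-2π·5/14)
= cos(-10π/14) + i·sin(-10π/14)

ω_14^5 = cos(-10π/14) + i·sin(-10π/14) = -0.6235-0.7818i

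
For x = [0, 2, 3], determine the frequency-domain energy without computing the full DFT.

Parseval: Σ|x[n]|² = (1/N)Σ|X[k]|², so Σ|X[k]|² = N·Σ|x[n]|² = 3·13.0000

Σ|X[k]|² = N·Σ|x[n]|² = 3·13.0000 = 39.0000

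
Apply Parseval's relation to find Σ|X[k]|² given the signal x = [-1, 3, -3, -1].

Parseval: Σ|x[n]|² = (1/N)Σ|X[k]|², so Σ|X[k]|² = N·Σ|x[n]|² = 4·20.0000

Σ|X[k]|² = N·Σ|x[n]|² = 4·20.0000 = 80.0000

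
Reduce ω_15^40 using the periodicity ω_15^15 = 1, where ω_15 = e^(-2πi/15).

Since ω_15^15 = 1, powers reduce modulo 15.
40 mod 15 = 10
So ω_15^40 = ω_15^10 = e^(-2πi·10/15)

ω_15^40 = ω_15^10 = -0.5000+0.8660i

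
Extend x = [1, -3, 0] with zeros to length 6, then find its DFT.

Original 3-point DFT: [-2, 2.5000+2.5981i, 2.5000-2.5981i]
Zero-padded 6-point DFT provides frequency interpolation.

DFT_6([x, 0, ...]) = [-2, -0.5000+2.5981i, 2.5000+2.5981i, 4, 2.5000-2.5981i, -0.5000-2.5981i]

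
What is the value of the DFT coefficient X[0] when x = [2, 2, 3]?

X[0] = Σ(n=0 to 2) x[n] · ω_3^0 = Σ x[n]
= (2) + (2) + (3)

X[0] = 7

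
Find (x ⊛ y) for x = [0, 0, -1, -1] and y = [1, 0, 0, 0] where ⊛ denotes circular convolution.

(x ⊛ y)[n] = Σ(m=0 to 3) x[m] · y[(n-m) mod 4]

Computing each output sample:
(x ⊛ y)[0] = 0
(x ⊛ y)[1] = 0
(x ⊛ y)[2] = -1
(x ⊛ y)[3] = -1

x ⊛ y = [0, 0, -1, -1]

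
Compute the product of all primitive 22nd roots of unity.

The primitive 22nd roots of unity are ω_22^k for k coprime to 22: k ∈ {1, 3, 5, 7, 9, 13, 15, 17, 19, 21}
Their product equals the constant term of the cyclotomic polynomial Φ_22(x) up to sign.
For n ≥ 3, the product of all primitive nth roots of unity is 1. (For n=1 it is 1; for n=2 it is -1.)

1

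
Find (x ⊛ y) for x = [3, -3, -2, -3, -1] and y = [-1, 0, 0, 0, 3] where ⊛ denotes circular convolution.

(x ⊛ y)[n] = Σ(m=0 to 4) x[m] · y[(n-m) mod 5]

Computing each output sample:
(x ⊛ y)[0] = -12
(x ⊛ y)[1] = -3
(x ⊛ y)[2] = -7
(x ⊛ y)[3] = 0
(x ⊛ y)[4] = 10

x ⊛ y = [-12, -3, -7, 0, 10]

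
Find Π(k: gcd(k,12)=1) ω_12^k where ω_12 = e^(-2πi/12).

The primitive 12th roots of unity are ω_12^k for k coprime to 12: k ∈ {1, 5, 7, 11}
Their product equals the constant term of the cyclotomic polynomial Φ_12(x) up to sign.
For n ≥ 3, the product of all primitive nth roots of unity is 1. (For n=1 it is 1; for n=2 it is -1.)

1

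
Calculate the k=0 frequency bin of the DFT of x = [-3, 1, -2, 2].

X[0] = Σ(n=0 to 3) x[n] · ω_4^0 = Σ x[n]
= (-3) + (1) + (-2) + (2)

X[0] = -2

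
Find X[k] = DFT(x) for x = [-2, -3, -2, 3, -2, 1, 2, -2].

X[k] = Σ(n=0 to 7) x[n] · ω_8^(nk)
where ω_8 = e^(-2πi/8)

Computing each X[k]:
X[0] = -5
X[1] = -6.3640+3.2929i
X[2] = -4+3i
X[3] = 6.3640-4.7071i
X[4] = -3
X[5] = 6.3640+4.7071i
X[6] = -4-3i
X[7] = -6.3640-3.2929i

X = [-5, -6.3640+3.2929i, -4+3i, 6.3640-4.7071i, -3, 6.3640+4.7071i, -4-3i, -6.3640-3.2929i]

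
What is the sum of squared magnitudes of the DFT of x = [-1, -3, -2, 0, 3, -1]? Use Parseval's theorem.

Parseval: Σ|x[n]|² = (1/N)Σ|X[k]|², so Σ|X[k]|² = N·Σ|x[n]|² = 6·24.0000

Σ|X[k]|² = N·Σ|x[n]|² = 6·24.0000 = 144.0000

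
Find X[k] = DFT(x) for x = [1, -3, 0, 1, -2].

X[k] = Σ(n=0 to 4) x[n] · ω_5^(nk)
where ω_5 = e^(-2πi/5)

Computing each X[k]:
X[0] = -3
X[1] = -1.3541+1.5388i
X[2] = 5.3541-0.3633i
X[3] = 5.3541+0.3633i
X[4] = -1.3541-1.5388i

X = [-3, -1.3541+1.5388i, 5.3541-0.3633i, 5.3541+0.3633i, -1.3541-1.5388i]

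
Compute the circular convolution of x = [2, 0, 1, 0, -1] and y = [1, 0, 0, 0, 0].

(x ⊛ y)[n] = Σ(m=0 to 4) x[m] · y[(n-m) mod 5]

Computing each output sample:
(x ⊛ y)[0] = 2
(x ⊛ y)[1] = 0
(x ⊛ y)[2] = 1
(x ⊛ y)[3] = 0
(x ⊛ y)[4] = -1

x ⊛ y = [2, 0, 1, 0, -1]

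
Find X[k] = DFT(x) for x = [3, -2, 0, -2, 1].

X[k] = Σ(n=0 to 4) x[n] · ω_5^(nk)
where ω_5 = e^(-2πi/5)

Computing each X[k]:
X[0] = 0
X[1] = 4.3090+1.6776i
X[2] = 3.1910+3.6655i
X[3] = 3.1910-3.6655i
X[4] = 4.3090-1.6776i

X = [0, 4.3090+1.6776i, 3.1910+3.6655i, 3.1910-3.6655i, 4.3090-1.6776i]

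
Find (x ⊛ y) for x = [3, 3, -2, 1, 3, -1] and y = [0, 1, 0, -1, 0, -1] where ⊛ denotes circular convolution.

(x ⊛ y)[n] = Σ(m=0 to 5) x[m] · y[(n-m) mod 6]

Computing each output sample:
(x ⊛ y)[0] = -5
(x ⊛ y)[1] = 2
(x ⊛ y)[2] = 3
(x ⊛ y)[3] = -8
(x ⊛ y)[4] = -1
(x ⊛ y)[5] = 2

x ⊛ y = [-5, 2, 3, -8, -1, 2]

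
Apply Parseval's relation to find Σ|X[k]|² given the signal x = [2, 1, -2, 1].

Parseval: Σ|x[n]|² = (1/N)Σ|X[k]|², so Σ|X[k]|² = N·Σ|x[n]|² = 4·10.0000

Σ|X[k]|² = N·Σ|x[n]|² = 4·10.0000 = 40.0000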